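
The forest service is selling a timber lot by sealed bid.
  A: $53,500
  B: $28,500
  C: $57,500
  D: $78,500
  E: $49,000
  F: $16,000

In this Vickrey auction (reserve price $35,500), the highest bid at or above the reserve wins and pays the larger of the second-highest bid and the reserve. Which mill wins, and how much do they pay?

D pays $57,500

Bids in order: 78,500 (D) > 57,500 (C) > 53,500 (A) > 49,000 (E) > 28,500 (B) > 16,000 (F)
D has the top bid at or above the reserve ($78,500).
Second-highest bid $57,500 exceeds the reserve $35,500 → payment $57,500.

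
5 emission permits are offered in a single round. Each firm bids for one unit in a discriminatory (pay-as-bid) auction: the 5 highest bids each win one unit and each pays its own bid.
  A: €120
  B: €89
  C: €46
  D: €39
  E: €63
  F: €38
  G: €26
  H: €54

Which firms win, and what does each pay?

Bids ranked high→low: 120 (A), 89 (B), 63 (E), 54 (H), 46 (C), 39 (D), 38 (F), …
The 5 highest are A, B, E, H, C.
Each winner pays its own bid: A €120, B €89, E €63, H €54, C €46.

A €120, B €89, E €63, H €54, C €46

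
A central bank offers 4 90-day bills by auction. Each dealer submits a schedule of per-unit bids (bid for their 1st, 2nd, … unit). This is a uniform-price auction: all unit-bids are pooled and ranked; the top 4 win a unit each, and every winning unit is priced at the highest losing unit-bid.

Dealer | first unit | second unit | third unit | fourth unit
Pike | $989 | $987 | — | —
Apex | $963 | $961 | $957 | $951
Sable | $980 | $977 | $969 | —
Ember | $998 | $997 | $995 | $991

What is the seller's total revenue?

Total revenue: $3,956

Merging the schedules and taking the best 4: 998 (Ember-1), 997 (Ember-2), 995 (Ember-3), 991 (Ember-4)
First bid not allocated: $989.
Allocation: Ember 4. Every unit priced at $989.
Revenue = 4 × 989 = $3,956.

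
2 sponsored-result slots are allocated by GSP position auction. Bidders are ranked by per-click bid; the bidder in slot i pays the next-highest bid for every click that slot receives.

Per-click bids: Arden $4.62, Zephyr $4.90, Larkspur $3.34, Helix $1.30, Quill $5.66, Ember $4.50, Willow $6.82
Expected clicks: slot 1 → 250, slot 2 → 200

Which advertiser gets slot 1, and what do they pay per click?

Willow; $5.66 per click

Per-click bids in order: $6.82 (Willow) > $5.66 (Quill) > $4.90 (Zephyr) > …
Slot 1 goes to the first-ranked bidder, Willow, who pays the next bid down: $5.66/click.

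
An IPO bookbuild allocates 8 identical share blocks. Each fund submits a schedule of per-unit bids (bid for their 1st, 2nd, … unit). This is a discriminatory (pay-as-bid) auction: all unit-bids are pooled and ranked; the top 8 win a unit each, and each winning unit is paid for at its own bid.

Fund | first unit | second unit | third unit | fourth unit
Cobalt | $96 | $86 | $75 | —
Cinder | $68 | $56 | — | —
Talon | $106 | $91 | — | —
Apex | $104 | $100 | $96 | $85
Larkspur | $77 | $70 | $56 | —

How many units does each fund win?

Pooled unit-bids ranked (top 8): 106 (Talon-1), 104 (Apex-1), 100 (Apex-2), 96 (Cobalt-1), 96 (Apex-3), 91 (Talon-2), 86 (Cobalt-2), 85 (Apex-4)
Next rejected bid: $77 (not a price — pay-as-bid).
Allocation: Apex 4, Cobalt 2, Talon 2.

Apex 4, Cobalt 2, Talon 2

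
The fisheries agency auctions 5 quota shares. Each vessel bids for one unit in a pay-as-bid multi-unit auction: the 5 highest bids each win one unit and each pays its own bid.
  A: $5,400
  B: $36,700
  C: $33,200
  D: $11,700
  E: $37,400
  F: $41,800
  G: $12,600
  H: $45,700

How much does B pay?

B pays $36,700

Sorting: 45,700 (H), 41,800 (F), 37,400 (E), 36,700 (B), 33,200 (C), 12,600 (G), 11,700 (D), …
Top 5: H, F, E, B, C.
B wins → own bid $36,700.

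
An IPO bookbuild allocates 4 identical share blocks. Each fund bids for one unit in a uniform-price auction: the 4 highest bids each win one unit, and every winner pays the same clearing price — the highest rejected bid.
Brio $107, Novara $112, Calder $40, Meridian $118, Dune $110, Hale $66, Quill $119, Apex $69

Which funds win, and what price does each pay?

Sorting: 119 (Quill), 118 (Meridian), 112 (Novara), 110 (Dune), 107 (Brio), 69 (Apex), …
The 4 highest are Quill, Meridian, Novara, Dune.
Clearing price = highest rejected bid = $107.

Quill, Meridian, Novara, Dune; each pays $107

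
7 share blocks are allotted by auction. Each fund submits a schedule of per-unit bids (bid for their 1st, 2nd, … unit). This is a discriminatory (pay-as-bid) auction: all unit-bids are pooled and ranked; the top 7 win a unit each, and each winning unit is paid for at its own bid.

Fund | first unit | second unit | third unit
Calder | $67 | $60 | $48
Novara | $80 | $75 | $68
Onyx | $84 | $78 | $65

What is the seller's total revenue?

Total revenue: $517

Pooled unit-bids ranked (top 7): 84 (Onyx-1), 80 (Novara-1), 78 (Onyx-2), 75 (Novara-2), 68 (Novara-3), 67 (Calder-1), 65 (Onyx-3)
Next rejected bid: $60 (not a price — pay-as-bid).
Each winning unit pays its own bid.
Revenue = 84 + 80 + 78 + 75 + 68 + 67 + 65 = $517.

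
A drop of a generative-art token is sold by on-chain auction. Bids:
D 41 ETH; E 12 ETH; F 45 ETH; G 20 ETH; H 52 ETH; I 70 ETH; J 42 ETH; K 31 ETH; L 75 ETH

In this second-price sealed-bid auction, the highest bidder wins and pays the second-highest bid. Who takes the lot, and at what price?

Rule: the highest bidder wins and pays the second-highest bid.
Bids in order: 75 (L) > 70 (I) > 52 (H) > 45 (F) > 42 (J) > 41 (D) > …
L wins with the highest bid; price is set by the runner-up at 70 ETH.

L pays 70 ETH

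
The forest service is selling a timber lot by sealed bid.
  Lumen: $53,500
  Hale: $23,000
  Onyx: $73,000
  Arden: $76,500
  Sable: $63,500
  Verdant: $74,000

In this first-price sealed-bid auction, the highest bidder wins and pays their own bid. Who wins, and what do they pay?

Rule: the highest bidder wins and pays their own bid.
Sorting bids: 76,500 (Arden) > 74,000 (Verdant) > 73,000 (Onyx) > 63,500 (Sable) > 53,500 (Lumen) > 23,000 (Hale)
Arden is highest → pays own bid, $76,500.

Arden pays $76,500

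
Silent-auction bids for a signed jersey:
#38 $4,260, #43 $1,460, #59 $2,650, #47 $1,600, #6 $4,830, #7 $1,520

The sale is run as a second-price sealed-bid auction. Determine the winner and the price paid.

Rule: the highest bidder wins and pays the second-highest bid.
Sorting bids: 4,830 (#6) > 4,260 (#38) > 2,650 (#59) > 1,600 (#47) > 1,520 (#7) > 1,460 (#43)
#6 is highest; pays the second-highest bid, $4,260.

#6 pays $4,260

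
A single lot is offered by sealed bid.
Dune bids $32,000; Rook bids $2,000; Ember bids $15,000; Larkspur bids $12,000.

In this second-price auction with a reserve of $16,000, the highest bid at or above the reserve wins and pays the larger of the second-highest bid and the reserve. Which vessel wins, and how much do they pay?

Sorting bids: 32,000 (Dune) > 15,000 (Ember) > 12,000 (Larkspur) > 2,000 (Rook)
Highest eligible bid: Dune at $32,000.
max(second-highest $15,000, reserve $16,000) = $16,000.

Dune pays $16,000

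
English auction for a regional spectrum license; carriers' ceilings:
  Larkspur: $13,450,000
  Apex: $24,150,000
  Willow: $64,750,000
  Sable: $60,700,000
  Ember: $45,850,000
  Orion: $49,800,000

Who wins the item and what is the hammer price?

Sorting limits: 64,750,000 (Willow) > 60,700,000 (Sable) > 49,800,000 (Orion) > 45,850,000 (Ember) > 24,150,000 (Apex) > 13,450,000 (Larkspur)
Once the price passes $60,700,000, only Willow is left; the hammer falls at Sable's limit of $60,700,000.

Willow wins at $60,700,000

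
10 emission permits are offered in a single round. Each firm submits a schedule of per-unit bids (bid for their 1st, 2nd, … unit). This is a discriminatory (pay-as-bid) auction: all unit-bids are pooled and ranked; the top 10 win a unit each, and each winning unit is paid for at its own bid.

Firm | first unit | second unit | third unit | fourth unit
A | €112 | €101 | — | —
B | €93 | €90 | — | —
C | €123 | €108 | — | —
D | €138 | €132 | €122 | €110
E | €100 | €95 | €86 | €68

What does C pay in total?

All unit-bids, highest first — top 10: 138 (D-1), 132 (D-2), 123 (C-1), 122 (D-3), 112 (A-1), 110 (D-4), 108 (C-2), 101 (A-2), 100 (E-1), 95 (E-2)
Next rejected bid: €93 (not a price — pay-as-bid).
C's winning unit-bids: 123 + 108 = €231.

C pays €231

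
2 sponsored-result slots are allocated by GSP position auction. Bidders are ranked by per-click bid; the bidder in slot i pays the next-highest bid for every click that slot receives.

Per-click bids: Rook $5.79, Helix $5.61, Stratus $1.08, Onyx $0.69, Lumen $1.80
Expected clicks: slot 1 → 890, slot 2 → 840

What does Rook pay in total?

Rook pays $4992.90

Per-click bids in order: $5.79 (Rook) > $5.61 (Helix) > $1.80 (Lumen) > …
Rook holds slot 1 → pays next bid $5.61 × 890 clicks = $4992.90.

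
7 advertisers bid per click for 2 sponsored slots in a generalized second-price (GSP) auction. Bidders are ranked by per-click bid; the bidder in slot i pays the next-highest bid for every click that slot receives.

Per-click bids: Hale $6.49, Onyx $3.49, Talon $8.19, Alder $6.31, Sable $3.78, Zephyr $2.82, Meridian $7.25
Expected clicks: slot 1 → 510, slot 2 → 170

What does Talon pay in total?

Talon pays $3697.50

Ranked by bid: $8.19 (Talon) > $7.25 (Meridian) > $6.49 (Hale) > …
Talon holds slot 1 → pays next bid $7.25 × 510 clicks = $3697.50.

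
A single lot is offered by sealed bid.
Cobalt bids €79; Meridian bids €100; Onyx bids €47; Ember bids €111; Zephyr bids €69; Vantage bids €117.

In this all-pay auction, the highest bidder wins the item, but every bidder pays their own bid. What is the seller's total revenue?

Rule: the highest bidder wins the item, but every bidder pays their own bid.
Bids ranked: 117 (Vantage) > 111 (Ember) > 100 (Meridian) > 79 (Cobalt) > 69 (Zephyr) > 47 (Onyx)
Vantage wins with the top bid; all bids are sunk regardless.
Every bidder forfeits their bid regardless of winning.
Revenue = 79 + 100 + 47 + 111 + 69 + 117 = €523.

Total revenue: €523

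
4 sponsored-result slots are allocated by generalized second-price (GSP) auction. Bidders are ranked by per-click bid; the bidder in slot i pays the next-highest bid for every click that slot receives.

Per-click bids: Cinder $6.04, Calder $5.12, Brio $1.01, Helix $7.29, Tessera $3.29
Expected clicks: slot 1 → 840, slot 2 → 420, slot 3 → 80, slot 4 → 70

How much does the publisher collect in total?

Per-click bids in order: $7.29 (Helix) > $6.04 (Cinder) > $5.12 (Calder) > $3.29 (Tessera) > $1.01 (Brio)
Slot 1: Helix pays $6.04 × 840 = $5073.60
Slot 2: Cinder pays $5.12 × 420 = $2150.40
Slot 3: Calder pays $3.29 × 80 = $263.20
Slot 4: Tessera pays $1.01 × 70 = $70.70
Total = $7557.90

Total revenue: $7557.90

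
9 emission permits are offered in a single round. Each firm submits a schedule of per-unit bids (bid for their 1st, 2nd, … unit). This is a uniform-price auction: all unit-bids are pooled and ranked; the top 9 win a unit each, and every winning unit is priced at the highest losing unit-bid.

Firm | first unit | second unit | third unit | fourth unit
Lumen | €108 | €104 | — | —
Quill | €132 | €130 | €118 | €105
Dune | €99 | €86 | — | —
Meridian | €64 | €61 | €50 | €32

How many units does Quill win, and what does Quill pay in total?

All unit-bids, highest first — top 9: 132 (Quill-1), 130 (Quill-2), 118 (Quill-3), 108 (Lumen-1), 105 (Quill-4), 104 (Lumen-2), 99 (Dune-1), 86 (Dune-2), 64 (Meridian-1)
Highest rejected unit-bid = €61.
Quill wins 4 unit(s) at €61 each.

Quill: 4 units, pays €244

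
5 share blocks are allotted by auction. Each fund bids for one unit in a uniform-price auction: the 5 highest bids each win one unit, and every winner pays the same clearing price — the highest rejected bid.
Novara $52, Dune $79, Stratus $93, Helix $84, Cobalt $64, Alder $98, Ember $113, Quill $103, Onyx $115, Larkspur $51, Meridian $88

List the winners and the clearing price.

Ordering the bids: 115 (Onyx), 113 (Ember), 103 (Quill), 98 (Alder), 93 (Stratus), 88 (Meridian), 84 (Helix), …
The 5 highest are Onyx, Ember, Quill, Alder, Stratus.
Highest unsuccessful bid: $88 → clearing price.

Onyx, Ember, Quill, Alder, Stratus; each pays $88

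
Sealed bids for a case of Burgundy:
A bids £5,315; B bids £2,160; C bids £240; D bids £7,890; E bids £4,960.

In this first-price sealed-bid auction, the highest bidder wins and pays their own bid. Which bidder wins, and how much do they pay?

First-price sealed-bid auction: the highest bidder wins and pays their own bid.
Sorting bids: 7,890 (D) > 5,315 (A) > 4,960 (E) > 2,160 (B) > 240 (C)
D is highest → pays own bid, £7,890.

D pays £7,890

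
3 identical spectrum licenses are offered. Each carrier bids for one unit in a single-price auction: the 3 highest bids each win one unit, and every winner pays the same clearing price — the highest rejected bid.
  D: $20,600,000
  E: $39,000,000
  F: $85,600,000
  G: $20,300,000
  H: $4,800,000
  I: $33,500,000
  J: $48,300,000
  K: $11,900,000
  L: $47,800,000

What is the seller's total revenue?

Total revenue: $117,000,000

Ordering the bids: 85,600,000 (F), 48,300,000 (J), 47,800,000 (L), 39,000,000 (E), 33,500,000 (I), …
Winners (3 units): F, J, L.
First losing bid is E's $39,000,000, which sets the uniform price.
Total revenue = 3 × $39,000,000 = $117,000,000.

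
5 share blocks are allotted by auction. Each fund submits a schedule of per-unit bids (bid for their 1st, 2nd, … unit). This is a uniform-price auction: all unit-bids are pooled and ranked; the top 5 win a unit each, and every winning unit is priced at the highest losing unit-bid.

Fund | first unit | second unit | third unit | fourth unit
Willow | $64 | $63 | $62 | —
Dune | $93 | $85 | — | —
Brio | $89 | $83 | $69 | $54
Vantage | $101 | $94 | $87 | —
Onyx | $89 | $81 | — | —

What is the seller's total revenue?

Total revenue: $435

Merging the schedules and taking the best 5: 101 (Vantage-1), 94 (Vantage-2), 93 (Dune-1), 89 (Brio-1), 89 (Onyx-1)
The (k+1)-th unit-bid is $87.
Allocation: Brio 1, Dune 1, Onyx 1, Vantage 2. Every unit priced at $87.
Revenue = 5 × 87 = $435.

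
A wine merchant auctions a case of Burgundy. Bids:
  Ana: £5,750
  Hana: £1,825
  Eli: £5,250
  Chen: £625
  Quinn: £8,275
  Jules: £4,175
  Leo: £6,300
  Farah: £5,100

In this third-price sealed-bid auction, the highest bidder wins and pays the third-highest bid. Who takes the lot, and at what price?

Quinn pays £5,750

Third-price sealed-bid auction: the highest bidder wins and pays the third-highest bid.
Bids in order: 8,275 (Quinn) > 6,300 (Leo) > 5,750 (Ana) > 5,250 (Eli) > 5,100 (Farah) > 4,175 (Jules) > …
Quinn wins; payment is bid #3 in the ranking = £5,750.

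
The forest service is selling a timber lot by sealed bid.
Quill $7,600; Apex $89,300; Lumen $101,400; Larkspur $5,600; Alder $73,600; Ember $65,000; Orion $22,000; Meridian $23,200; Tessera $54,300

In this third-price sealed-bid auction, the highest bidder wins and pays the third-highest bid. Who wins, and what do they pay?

Bids in order: 101,400 (Lumen) > 89,300 (Apex) > 73,600 (Alder) > 65,000 (Ember) > 54,300 (Tessera) > 23,200 (Meridian) > …
Lumen wins; payment is bid #3 in the ranking = $73,600.

Lumen pays $73,600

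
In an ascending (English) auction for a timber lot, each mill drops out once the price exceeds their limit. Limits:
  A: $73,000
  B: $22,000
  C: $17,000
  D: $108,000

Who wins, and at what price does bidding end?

Open ascending-bid auction: the price rises until one bidder remains; the winner pays the price at which the last rival dropped out.
Limits in order: 108,000 (D) > 73,000 (A) > 22,000 (B) > 17,000 (C)
Bidding ends when A exits at $73,000; D takes it.

D wins at $73,000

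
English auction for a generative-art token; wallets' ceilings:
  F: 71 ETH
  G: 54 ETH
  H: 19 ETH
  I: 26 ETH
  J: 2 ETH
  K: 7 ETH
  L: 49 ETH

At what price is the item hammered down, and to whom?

Rule: the price rises until one bidder remains; the winner pays the price at which the last rival dropped out.
Limits ranked: 71 (F) > 54 (G) > 49 (L) > 26 (I) > 19 (H) > 7 (K) > …
G is the last rival to drop out, at 54 ETH; F remains and wins at that price.

F wins at 54 ETH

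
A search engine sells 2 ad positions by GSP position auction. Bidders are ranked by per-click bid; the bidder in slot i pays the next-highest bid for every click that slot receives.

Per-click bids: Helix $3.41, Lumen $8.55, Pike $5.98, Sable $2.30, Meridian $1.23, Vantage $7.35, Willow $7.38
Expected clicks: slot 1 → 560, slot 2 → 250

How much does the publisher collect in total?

Per-click bids in order: $8.55 (Lumen) > $7.38 (Willow) > $7.35 (Vantage) > …
Slot 1: Lumen pays $7.38 × 560 = $4132.80
Slot 2: Willow pays $7.35 × 250 = $1837.50
Total = $5970.30

Total revenue: $5970.30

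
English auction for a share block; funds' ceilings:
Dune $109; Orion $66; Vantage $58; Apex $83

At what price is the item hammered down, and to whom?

Dune wins at $83

Rule: the price rises until one bidder remains; the winner pays the price at which the last rival dropped out.
Limits ranked: 109 (Dune) > 83 (Apex) > 66 (Orion) > 58 (Vantage)
Apex is the last rival to drop out, at $83; Dune remains and wins at that price.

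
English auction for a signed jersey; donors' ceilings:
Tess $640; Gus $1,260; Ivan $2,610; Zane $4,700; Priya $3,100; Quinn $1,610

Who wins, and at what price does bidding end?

Zane wins at $3,100

Limits in order: 4,700 (Zane) > 3,100 (Priya) > 2,610 (Ivan) > 1,610 (Quinn) > 1,260 (Gus) > 640 (Tess)
Once the price passes $3,100, only Zane is left; the hammer falls at Priya's limit of $3,100.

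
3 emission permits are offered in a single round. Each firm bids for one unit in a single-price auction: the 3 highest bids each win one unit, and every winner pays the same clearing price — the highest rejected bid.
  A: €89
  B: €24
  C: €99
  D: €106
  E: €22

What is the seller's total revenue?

Total revenue: €72

Bids ranked high→low: 106 (D), 99 (C), 89 (A), 24 (B), 22 (E)
The 3 highest are D, C, A.
Highest unsuccessful bid: €24 → clearing price.
Total revenue = 3 × €24 = €72.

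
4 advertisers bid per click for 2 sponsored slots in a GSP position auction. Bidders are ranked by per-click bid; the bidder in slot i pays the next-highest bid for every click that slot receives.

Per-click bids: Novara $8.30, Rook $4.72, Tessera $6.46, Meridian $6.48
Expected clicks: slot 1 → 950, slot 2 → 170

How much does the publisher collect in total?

Ranked by bid: $8.30 (Novara) > $6.48 (Meridian) > $6.46 (Tessera) > …
Slot 1: Novara pays $6.48 × 950 = $6156.00
Slot 2: Meridian pays $6.46 × 170 = $1098.20
Total = $7254.20

Total revenue: $7254.20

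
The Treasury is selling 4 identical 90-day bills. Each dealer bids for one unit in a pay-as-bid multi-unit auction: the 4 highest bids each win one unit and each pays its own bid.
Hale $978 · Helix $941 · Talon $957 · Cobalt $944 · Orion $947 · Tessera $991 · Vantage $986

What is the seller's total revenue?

Ordering the bids: 991 (Tessera), 986 (Vantage), 978 (Hale), 957 (Talon), 947 (Orion), 944 (Cobalt), …
Top 4: Tessera, Vantage, Hale, Talon.
Total revenue = 991 + 986 + 978 + 957 = $3,912.

Total revenue: $3,912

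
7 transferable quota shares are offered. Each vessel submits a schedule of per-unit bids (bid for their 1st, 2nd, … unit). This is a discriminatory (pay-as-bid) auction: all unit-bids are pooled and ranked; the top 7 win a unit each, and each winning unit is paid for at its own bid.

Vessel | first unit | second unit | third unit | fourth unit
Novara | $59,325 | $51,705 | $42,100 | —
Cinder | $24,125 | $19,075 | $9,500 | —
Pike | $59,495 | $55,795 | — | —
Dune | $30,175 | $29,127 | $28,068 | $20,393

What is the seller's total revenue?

Total revenue: $327,722

Pooled unit-bids ranked (top 7): 59,495 (Pike-1), 59,325 (Novara-1), 55,795 (Pike-2), 51,705 (Novara-2), 42,100 (Novara-3), 30,175 (Dune-1), 29,127 (Dune-2)
Next rejected bid: $28,068 (not a price — pay-as-bid).
Each winning unit pays its own bid.
Revenue = 59,495 + 59,325 + 55,795 + 51,705 + 42,100 + 30,175 + 29,127 = $327,722.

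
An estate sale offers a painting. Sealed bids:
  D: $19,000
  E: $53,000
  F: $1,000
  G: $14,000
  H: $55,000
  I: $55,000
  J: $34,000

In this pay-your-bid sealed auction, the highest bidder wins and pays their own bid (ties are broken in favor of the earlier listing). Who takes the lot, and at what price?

H pays $55,000

Rule: the highest bidder wins and pays their own bid.
Bids ranked: 55,000 (H) > 55,000 (I) > 53,000 (E) > 34,000 (J) > 19,000 (D) > 14,000 (G) > …
H and I tie at $55,000; tie-break gives it to H.
H is highest → pays own bid, $55,000.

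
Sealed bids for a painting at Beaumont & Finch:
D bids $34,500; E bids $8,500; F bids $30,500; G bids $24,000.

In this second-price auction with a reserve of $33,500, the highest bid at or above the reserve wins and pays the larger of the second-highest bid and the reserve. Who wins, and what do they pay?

D pays $33,500

Sorting bids: 34,500 (D) > 30,500 (F) > 24,000 (G) > 8,500 (E)
D has the top bid at or above the reserve ($34,500).
max(second-highest $30,500, reserve $33,500) = $33,500.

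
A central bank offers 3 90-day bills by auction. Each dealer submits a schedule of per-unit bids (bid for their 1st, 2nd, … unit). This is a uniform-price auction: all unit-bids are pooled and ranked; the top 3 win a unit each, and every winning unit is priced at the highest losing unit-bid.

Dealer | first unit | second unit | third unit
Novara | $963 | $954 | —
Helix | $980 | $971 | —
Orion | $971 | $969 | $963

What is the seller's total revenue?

Total revenue: $2,907

Merging the schedules and taking the best 3: 980 (Helix-1), 971 (Helix-2), 971 (Orion-1)
First bid not allocated: $969.
Allocation: Helix 2, Orion 1. Every unit priced at $969.
Revenue = 3 × 969 = $2,907.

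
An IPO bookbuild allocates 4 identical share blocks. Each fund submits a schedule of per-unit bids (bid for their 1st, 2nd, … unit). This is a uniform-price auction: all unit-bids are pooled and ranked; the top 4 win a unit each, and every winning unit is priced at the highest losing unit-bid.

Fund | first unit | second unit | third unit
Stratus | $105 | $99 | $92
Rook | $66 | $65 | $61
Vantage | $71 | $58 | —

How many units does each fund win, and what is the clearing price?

Pooled unit-bids ranked (top 4): 105 (Stratus-1), 99 (Stratus-2), 92 (Stratus-3), 71 (Vantage-1)
First bid not allocated: $66.
Allocation: Stratus 3, Vantage 1.

Stratus 3, Vantage 1; clearing price $66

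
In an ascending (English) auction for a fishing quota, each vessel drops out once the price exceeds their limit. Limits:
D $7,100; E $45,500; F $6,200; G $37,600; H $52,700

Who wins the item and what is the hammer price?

H wins at $45,500

Rule: the price rises until one bidder remains; the winner pays the price at which the last rival dropped out.
Sorting limits: 52,700 (H) > 45,500 (E) > 37,600 (G) > 7,100 (D) > 6,200 (F)
E is the last rival to drop out, at $45,500; H remains and wins at that price.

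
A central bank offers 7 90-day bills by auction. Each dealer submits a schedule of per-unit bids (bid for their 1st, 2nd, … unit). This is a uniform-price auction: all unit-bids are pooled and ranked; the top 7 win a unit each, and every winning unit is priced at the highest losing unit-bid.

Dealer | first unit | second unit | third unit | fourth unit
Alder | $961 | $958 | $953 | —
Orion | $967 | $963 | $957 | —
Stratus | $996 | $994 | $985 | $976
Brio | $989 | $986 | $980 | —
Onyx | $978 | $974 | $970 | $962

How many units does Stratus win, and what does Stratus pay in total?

Merging the schedules and taking the best 7: 996 (Stratus-1), 994 (Stratus-2), 989 (Brio-1), 986 (Brio-2), 985 (Stratus-3), 980 (Brio-3), 978 (Onyx-1)
First bid not allocated: $976.
Stratus wins 3 unit(s) at $976 each.

Stratus: 3 units, pays $2,928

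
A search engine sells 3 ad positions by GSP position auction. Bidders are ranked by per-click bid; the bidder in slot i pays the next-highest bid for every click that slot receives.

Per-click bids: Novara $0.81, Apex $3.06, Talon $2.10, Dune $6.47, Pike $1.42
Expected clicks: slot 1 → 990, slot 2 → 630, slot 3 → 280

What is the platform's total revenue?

Total revenue: $4750.00

Sorting advertisers: $6.47 (Dune) > $3.06 (Apex) > $2.10 (Talon) > $1.42 (Pike) > …
Slot 1: Dune pays $3.06 × 990 = $3029.40
Slot 2: Apex pays $2.10 × 630 = $1323.00
Slot 3: Talon pays $1.42 × 280 = $397.60
Total = $4750.00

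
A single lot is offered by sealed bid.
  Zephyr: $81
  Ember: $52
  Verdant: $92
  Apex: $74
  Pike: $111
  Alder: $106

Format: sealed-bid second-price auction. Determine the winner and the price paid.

Sorting bids: 111 (Pike) > 106 (Alder) > 92 (Verdant) > 81 (Zephyr) > 74 (Apex) > 52 (Ember)
Pike wins with the highest bid; price is set by the runner-up at $106.

Pike pays $106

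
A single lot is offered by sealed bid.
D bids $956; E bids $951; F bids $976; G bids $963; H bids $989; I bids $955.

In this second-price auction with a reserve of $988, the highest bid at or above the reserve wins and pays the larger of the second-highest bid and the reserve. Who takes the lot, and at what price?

Sorting bids: 989 (H) > 976 (F) > 963 (G) > 956 (D) > 955 (I) > 951 (E)
Highest eligible bid: H at $989.
Second-highest bid $976 is below the reserve $988, so the reserve binds → payment $988.

H pays $988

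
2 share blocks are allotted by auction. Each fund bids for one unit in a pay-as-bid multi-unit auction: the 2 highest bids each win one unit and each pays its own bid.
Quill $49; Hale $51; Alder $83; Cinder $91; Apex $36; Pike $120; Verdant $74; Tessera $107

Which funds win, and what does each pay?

Bids ranked high→low: 120 (Pike), 107 (Tessera), 91 (Cinder), 83 (Alder), …
The 2 highest are Pike, Tessera.
Each winner pays its own bid: Pike $120, Tessera $107.

Pike $120, Tessera $107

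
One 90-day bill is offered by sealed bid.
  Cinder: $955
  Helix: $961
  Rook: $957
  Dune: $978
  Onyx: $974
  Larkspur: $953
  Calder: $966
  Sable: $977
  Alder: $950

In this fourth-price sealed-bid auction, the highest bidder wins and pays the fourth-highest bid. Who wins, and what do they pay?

Rule: the highest bidder wins and pays the fourth-highest bid.
Bids ranked: 978 (Dune) > 977 (Sable) > 974 (Onyx) > 966 (Calder) > 961 (Helix) > 957 (Rook) > …
Dune is highest; pays the fourth-highest bid, $966.

Dune pays $966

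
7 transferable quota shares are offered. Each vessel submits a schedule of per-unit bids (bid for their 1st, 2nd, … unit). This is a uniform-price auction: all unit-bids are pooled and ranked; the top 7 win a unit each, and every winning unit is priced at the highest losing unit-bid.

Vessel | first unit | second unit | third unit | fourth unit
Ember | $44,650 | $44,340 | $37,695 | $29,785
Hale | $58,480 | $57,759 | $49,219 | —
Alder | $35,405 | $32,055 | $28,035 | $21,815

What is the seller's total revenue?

Total revenue: $224,385

All unit-bids, highest first — top 7: 58,480 (Hale-1), 57,759 (Hale-2), 49,219 (Hale-3), 44,650 (Ember-1), 44,340 (Ember-2), 37,695 (Ember-3), 35,405 (Alder-1)
First bid not allocated: $32,055.
Allocation: Alder 1, Ember 3, Hale 3. Every unit priced at $32,055.
Revenue = 7 × 32,055 = $224,385.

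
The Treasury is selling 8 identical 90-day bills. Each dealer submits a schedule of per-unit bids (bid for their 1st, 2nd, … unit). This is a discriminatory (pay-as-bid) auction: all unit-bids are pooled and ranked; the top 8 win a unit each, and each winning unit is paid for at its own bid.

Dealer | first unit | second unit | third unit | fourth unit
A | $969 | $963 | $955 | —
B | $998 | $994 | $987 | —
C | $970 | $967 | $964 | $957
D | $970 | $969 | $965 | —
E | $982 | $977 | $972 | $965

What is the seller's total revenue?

Total revenue: $7,850

Pooled unit-bids ranked (top 8): 998 (B-1), 994 (B-2), 987 (B-3), 982 (E-1), 977 (E-2), 972 (E-3), 970 (C-1), 970 (D-1)
Next rejected bid: $969 (not a price — pay-as-bid).
Each winning unit pays its own bid.
Revenue = 998 + 994 + 987 + 982 + 977 + 972 + 970 + 970 = $7,850.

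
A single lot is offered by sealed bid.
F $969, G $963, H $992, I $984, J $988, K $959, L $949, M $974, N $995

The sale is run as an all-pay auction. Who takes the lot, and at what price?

Bids in order: 995 (N) > 992 (H) > 988 (J) > 984 (I) > 974 (M) > 969 (F) > …
N is highest and takes the item; every bidder forfeits their bid.

N pays $995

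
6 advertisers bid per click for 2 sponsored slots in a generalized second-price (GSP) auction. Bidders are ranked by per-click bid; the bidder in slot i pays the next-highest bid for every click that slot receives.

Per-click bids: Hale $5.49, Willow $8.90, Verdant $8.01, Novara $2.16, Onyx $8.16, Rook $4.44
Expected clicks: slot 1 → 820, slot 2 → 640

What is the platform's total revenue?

Total revenue: $11817.60

Sorting advertisers: $8.90 (Willow) > $8.16 (Onyx) > $8.01 (Verdant) > …
Slot 1: Willow pays $8.16 × 820 = $6691.20
Slot 2: Onyx pays $8.01 × 640 = $5126.40
Total = $11817.60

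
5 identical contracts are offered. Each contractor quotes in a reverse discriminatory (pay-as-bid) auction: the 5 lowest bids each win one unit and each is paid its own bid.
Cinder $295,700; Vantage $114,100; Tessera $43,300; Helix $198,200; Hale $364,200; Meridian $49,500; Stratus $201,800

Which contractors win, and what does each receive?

Bids ranked low→high: 43,300 (Tessera), 49,500 (Meridian), 114,100 (Vantage), 198,200 (Helix), 201,800 (Stratus), 295,700 (Cinder), 364,200 (Hale)
Lowest 5: Tessera, Meridian, Vantage, Helix, Stratus.
Each winner is paid its own bid: Tessera $43,300, Meridian $49,500, Vantage $114,100, Helix $198,200, Stratus $201,800.

Tessera $43,300, Meridian $49,500, Vantage $114,100, Helix $198,200, Stratus $201,800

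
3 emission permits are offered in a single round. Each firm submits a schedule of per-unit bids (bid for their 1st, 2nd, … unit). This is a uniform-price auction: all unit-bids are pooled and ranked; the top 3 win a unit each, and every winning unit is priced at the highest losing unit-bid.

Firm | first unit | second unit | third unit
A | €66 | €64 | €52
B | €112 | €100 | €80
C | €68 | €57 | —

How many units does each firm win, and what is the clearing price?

B 3; clearing price €68

Pooled unit-bids ranked (top 3): 112 (B-1), 100 (B-2), 80 (B-3)
The (k+1)-th unit-bid is €68.
Allocation: B 3.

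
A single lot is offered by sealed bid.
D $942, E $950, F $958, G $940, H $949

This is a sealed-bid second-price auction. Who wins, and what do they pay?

F pays $950

Bids ranked: 958 (F) > 950 (E) > 949 (H) > 942 (D) > 940 (G)
F wins with the highest bid; price is set by the runner-up at $950.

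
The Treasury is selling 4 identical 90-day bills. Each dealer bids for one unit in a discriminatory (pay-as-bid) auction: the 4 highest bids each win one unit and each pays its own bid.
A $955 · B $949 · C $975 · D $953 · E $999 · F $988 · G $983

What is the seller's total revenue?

Sorting: 999 (E), 988 (F), 983 (G), 975 (C), 955 (A), 953 (D), …
The 4 highest are E, F, G, C.
Total revenue = 999 + 988 + 983 + 975 = $3,945.

Total revenue: $3,945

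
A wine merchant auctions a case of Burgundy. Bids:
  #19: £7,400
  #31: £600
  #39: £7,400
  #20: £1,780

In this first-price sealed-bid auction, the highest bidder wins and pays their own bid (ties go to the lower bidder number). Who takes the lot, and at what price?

#19 pays £7,400

Sorting bids: 7,400 (#19) > 7,400 (#39) > 1,780 (#20) > 600 (#31)
#19 and #39 tie at £7,400; tie-break gives it to #19.
#19 has the highest bid and pays exactly that: £7,400.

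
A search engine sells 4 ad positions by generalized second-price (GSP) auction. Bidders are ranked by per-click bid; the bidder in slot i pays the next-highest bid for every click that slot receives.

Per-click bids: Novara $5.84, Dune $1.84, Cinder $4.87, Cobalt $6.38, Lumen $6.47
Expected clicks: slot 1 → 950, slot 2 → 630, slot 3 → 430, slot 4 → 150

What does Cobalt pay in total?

Sorting advertisers: $6.47 (Lumen) > $6.38 (Cobalt) > $5.84 (Novara) > $4.87 (Cinder) > $1.84 (Dune)
Cobalt holds slot 2 → pays next bid $5.84 × 630 clicks = $3679.20.

Cobalt pays $3679.20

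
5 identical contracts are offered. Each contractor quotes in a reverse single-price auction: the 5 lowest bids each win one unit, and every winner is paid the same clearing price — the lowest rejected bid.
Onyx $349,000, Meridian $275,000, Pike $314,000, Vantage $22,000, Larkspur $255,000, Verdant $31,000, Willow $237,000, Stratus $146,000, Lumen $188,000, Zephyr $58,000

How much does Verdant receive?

Ordering the bids: 22,000 (Vantage), 31,000 (Verdant), 58,000 (Zephyr), 146,000 (Stratus), 188,000 (Lumen), 237,000 (Willow), 255,000 (Larkspur), …
Winners (5 units): Vantage, Verdant, Zephyr, Stratus, Lumen.
First losing bid is Willow's $237,000, which sets the uniform price.
Verdant wins → is paid $237,000.

Verdant is paid $237,000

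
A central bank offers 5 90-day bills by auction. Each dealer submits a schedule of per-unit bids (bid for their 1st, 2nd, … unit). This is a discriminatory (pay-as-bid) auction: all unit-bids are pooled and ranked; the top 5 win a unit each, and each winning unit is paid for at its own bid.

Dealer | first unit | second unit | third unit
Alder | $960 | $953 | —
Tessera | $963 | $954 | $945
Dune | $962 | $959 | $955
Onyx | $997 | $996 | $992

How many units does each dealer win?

Dune 1, Onyx 3, Tessera 1

Pooled unit-bids ranked (top 5): 997 (Onyx-1), 996 (Onyx-2), 992 (Onyx-3), 963 (Tessera-1), 962 (Dune-1)
Next rejected bid: $960 (not a price — pay-as-bid).
Allocation: Dune 1, Onyx 3, Tessera 1.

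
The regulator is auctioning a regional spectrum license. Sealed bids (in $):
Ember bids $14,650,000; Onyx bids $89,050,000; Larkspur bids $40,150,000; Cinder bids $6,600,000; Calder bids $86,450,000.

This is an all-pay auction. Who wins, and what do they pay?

Onyx pays $89,050,000

Bids ranked: 89,050,000 (Onyx) > 86,450,000 (Calder) > 40,150,000 (Larkspur) > 14,650,000 (Ember) > 6,600,000 (Cinder)
Onyx is highest and takes the item; every bidder forfeits their bid.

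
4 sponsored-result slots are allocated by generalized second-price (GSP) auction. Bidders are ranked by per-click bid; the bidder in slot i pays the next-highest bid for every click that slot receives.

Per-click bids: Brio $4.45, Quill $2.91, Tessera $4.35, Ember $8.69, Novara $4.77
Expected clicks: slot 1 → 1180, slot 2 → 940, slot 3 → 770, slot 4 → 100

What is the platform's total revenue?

Per-click bids in order: $8.69 (Ember) > $4.77 (Novara) > $4.45 (Brio) > $4.35 (Tessera) > $2.91 (Quill)
Slot 1: Ember pays $4.77 × 1180 = $5628.60
Slot 2: Novara pays $4.45 × 940 = $4183.00
Slot 3: Brio pays $4.35 × 770 = $3349.50
Slot 4: Tessera pays $2.91 × 100 = $291.00
Total = $13452.10

Total revenue: $13452.10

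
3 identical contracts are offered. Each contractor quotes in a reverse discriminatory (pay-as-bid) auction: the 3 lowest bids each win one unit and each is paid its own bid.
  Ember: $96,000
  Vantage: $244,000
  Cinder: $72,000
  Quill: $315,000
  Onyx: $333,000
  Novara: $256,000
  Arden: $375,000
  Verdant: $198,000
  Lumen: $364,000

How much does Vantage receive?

Sorting: 72,000 (Cinder), 96,000 (Ember), 198,000 (Verdant), 244,000 (Vantage), 256,000 (Novara), …
The 3 lowest are Cinder, Ember, Verdant.
Vantage does not win → $0.

Vantage is paid $0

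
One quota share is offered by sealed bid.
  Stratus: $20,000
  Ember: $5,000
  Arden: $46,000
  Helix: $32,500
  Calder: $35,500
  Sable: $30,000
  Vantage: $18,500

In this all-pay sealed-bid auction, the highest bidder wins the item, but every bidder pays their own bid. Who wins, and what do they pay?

Arden pays $46,000

Bids ranked: 46,000 (Arden) > 35,500 (Calder) > 32,500 (Helix) > 30,000 (Sable) > 20,000 (Stratus) > 18,500 (Vantage) > …
Arden is highest and takes the item; every bidder forfeits their bid.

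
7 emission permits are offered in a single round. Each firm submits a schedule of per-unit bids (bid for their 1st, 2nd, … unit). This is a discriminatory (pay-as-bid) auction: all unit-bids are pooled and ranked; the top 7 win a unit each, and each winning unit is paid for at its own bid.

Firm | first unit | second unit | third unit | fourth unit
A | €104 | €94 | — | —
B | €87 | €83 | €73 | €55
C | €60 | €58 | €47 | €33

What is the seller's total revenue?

Total revenue: €559

Merging the schedules and taking the best 7: 104 (A-1), 94 (A-2), 87 (B-1), 83 (B-2), 73 (B-3), 60 (C-1), 58 (C-2)
Next rejected bid: €55 (not a price — pay-as-bid).
Each winning unit pays its own bid.
Revenue = 104 + 94 + 87 + 83 + 73 + 60 + 58 = €559.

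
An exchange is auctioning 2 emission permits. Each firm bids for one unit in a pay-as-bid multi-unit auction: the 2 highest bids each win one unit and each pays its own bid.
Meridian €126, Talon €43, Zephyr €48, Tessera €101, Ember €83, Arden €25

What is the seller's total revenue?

Bids ranked high→low: 126 (Meridian), 101 (Tessera), 83 (Ember), 48 (Zephyr), …
Top 2: Meridian, Tessera.
Total revenue = 126 + 101 = €227.

Total revenue: €227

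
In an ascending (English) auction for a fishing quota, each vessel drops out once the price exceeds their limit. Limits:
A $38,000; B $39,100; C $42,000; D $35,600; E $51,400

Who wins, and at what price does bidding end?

E wins at $42,000

Limits ranked: 51,400 (E) > 42,000 (C) > 39,100 (B) > 38,000 (A) > 35,600 (D)
C is the last rival to drop out, at $42,000; E remains and wins at that price.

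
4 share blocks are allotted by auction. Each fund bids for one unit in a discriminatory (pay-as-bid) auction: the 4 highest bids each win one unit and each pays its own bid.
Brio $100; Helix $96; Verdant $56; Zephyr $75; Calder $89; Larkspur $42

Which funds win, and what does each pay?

Bids ranked high→low: 100 (Brio), 96 (Helix), 89 (Calder), 75 (Zephyr), 56 (Verdant), 42 (Larkspur)
Winners (4 units): Brio, Helix, Calder, Zephyr.
Each winner pays its own bid: Brio $100, Helix $96, Calder $89, Zephyr $75.

Brio $100, Helix $96, Calder $89, Zephyr $75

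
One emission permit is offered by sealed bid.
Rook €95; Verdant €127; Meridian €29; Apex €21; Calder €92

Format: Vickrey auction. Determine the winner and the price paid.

Rule: the highest bidder wins and pays the second-highest bid.
Sorting bids: 127 (Verdant) > 95 (Rook) > 92 (Calder) > 29 (Meridian) > 21 (Apex)
Second-price: Verdant pays Rook's bid of €95.

Verdant pays €95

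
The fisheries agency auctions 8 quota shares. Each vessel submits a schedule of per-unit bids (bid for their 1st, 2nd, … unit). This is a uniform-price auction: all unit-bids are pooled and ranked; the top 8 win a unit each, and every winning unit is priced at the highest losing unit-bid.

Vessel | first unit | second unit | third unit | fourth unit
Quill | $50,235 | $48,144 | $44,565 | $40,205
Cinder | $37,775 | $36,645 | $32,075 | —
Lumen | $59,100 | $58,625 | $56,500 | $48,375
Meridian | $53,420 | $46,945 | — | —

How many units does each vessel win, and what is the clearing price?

Lumen 4, Meridian 2, Quill 2; clearing price $44,565

Pooled unit-bids ranked (top 8): 59,100 (Lumen-1), 58,625 (Lumen-2), 56,500 (Lumen-3), 53,420 (Meridian-1), 50,235 (Quill-1), 48,375 (Lumen-4), 48,144 (Quill-2), 46,945 (Meridian-2)
Highest rejected unit-bid = $44,565.
Allocation: Lumen 4, Meridian 2, Quill 2.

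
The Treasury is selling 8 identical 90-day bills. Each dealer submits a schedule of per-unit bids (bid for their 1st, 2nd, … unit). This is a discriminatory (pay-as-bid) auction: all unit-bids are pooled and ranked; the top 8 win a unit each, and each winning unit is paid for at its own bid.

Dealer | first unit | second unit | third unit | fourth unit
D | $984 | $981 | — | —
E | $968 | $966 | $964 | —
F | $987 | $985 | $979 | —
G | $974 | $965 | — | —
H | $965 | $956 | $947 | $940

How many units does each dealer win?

Merging the schedules and taking the best 8: 987 (F-1), 985 (F-2), 984 (D-1), 981 (D-2), 979 (F-3), 974 (G-1), 968 (E-1), 966 (E-2)
Next rejected bid: $965 (not a price — pay-as-bid).
Allocation: D 2, E 2, F 3, G 1.

D 2, E 2, F 3, G 1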